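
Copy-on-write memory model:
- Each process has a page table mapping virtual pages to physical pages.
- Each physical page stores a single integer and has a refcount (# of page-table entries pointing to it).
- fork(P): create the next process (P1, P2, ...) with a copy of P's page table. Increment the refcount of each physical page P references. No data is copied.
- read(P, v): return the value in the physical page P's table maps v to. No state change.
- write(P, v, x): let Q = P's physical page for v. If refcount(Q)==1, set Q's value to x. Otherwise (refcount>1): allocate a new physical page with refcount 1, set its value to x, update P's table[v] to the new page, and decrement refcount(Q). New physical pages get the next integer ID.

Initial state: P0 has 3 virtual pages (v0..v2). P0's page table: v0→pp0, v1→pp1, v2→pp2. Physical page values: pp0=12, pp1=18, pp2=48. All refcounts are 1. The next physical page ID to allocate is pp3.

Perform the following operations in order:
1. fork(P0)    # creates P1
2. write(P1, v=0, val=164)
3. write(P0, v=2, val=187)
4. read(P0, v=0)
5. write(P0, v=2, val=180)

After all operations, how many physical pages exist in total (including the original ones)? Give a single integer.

Answer: 5

Derivation:
Op 1: fork(P0) -> P1. 3 ppages; refcounts: pp0:2 pp1:2 pp2:2
Op 2: write(P1, v0, 164). refcount(pp0)=2>1 -> COPY to pp3. 4 ppages; refcounts: pp0:1 pp1:2 pp2:2 pp3:1
Op 3: write(P0, v2, 187). refcount(pp2)=2>1 -> COPY to pp4. 5 ppages; refcounts: pp0:1 pp1:2 pp2:1 pp3:1 pp4:1
Op 4: read(P0, v0) -> 12. No state change.
Op 5: write(P0, v2, 180). refcount(pp4)=1 -> write in place. 5 ppages; refcounts: pp0:1 pp1:2 pp2:1 pp3:1 pp4:1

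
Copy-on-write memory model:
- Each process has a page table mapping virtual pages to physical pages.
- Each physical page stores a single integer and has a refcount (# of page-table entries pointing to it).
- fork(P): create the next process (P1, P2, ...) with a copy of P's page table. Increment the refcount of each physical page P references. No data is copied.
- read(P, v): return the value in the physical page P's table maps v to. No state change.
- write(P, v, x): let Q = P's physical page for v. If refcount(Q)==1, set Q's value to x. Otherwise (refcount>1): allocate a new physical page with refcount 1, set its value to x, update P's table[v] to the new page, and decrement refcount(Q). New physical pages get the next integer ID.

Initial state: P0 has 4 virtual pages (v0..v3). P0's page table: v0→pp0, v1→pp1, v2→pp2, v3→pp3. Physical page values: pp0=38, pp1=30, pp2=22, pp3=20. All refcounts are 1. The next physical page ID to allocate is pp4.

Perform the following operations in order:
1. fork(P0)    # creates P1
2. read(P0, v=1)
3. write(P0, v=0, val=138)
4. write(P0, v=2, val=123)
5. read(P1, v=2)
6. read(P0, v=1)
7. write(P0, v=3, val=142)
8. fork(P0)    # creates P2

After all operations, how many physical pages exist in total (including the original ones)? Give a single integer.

Op 1: fork(P0) -> P1. 4 ppages; refcounts: pp0:2 pp1:2 pp2:2 pp3:2
Op 2: read(P0, v1) -> 30. No state change.
Op 3: write(P0, v0, 138). refcount(pp0)=2>1 -> COPY to pp4. 5 ppages; refcounts: pp0:1 pp1:2 pp2:2 pp3:2 pp4:1
Op 4: write(P0, v2, 123). refcount(pp2)=2>1 -> COPY to pp5. 6 ppages; refcounts: pp0:1 pp1:2 pp2:1 pp3:2 pp4:1 pp5:1
Op 5: read(P1, v2) -> 22. No state change.
Op 6: read(P0, v1) -> 30. No state change.
Op 7: write(P0, v3, 142). refcount(pp3)=2>1 -> COPY to pp6. 7 ppages; refcounts: pp0:1 pp1:2 pp2:1 pp3:1 pp4:1 pp5:1 pp6:1
Op 8: fork(P0) -> P2. 7 ppages; refcounts: pp0:1 pp1:3 pp2:1 pp3:1 pp4:2 pp5:2 pp6:2

Answer: 7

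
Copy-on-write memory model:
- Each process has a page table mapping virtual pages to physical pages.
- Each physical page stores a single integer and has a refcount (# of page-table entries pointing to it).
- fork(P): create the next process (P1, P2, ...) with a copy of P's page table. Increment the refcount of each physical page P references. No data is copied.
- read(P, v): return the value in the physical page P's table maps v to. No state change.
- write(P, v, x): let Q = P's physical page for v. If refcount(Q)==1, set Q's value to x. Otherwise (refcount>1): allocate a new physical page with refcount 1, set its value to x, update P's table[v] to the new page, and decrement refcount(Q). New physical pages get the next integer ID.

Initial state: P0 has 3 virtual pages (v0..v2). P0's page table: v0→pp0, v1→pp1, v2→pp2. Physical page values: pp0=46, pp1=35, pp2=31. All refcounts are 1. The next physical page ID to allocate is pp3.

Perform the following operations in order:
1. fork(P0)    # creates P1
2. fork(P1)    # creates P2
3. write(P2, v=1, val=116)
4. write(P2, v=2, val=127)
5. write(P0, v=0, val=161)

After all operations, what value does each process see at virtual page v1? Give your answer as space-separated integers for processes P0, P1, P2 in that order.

Answer: 35 35 116

Derivation:
Op 1: fork(P0) -> P1. 3 ppages; refcounts: pp0:2 pp1:2 pp2:2
Op 2: fork(P1) -> P2. 3 ppages; refcounts: pp0:3 pp1:3 pp2:3
Op 3: write(P2, v1, 116). refcount(pp1)=3>1 -> COPY to pp3. 4 ppages; refcounts: pp0:3 pp1:2 pp2:3 pp3:1
Op 4: write(P2, v2, 127). refcount(pp2)=3>1 -> COPY to pp4. 5 ppages; refcounts: pp0:3 pp1:2 pp2:2 pp3:1 pp4:1
Op 5: write(P0, v0, 161). refcount(pp0)=3>1 -> COPY to pp5. 6 ppages; refcounts: pp0:2 pp1:2 pp2:2 pp3:1 pp4:1 pp5:1
P0: v1 -> pp1 = 35
P1: v1 -> pp1 = 35
P2: v1 -> pp3 = 116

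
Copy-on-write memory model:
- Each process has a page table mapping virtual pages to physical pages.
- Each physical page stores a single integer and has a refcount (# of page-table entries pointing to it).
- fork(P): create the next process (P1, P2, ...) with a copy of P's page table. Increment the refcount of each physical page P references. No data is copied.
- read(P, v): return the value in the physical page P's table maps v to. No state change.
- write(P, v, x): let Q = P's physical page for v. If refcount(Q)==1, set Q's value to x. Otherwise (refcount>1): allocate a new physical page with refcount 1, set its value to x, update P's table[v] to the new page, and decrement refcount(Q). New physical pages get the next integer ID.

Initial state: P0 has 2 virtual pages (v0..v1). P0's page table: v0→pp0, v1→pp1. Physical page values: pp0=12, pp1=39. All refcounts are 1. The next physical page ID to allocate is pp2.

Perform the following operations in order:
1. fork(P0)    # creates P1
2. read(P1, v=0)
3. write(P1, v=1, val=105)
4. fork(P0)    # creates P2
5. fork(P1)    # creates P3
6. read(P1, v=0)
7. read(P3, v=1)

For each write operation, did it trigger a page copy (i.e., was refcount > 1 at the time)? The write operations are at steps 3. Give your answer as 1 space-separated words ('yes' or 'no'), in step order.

Op 1: fork(P0) -> P1. 2 ppages; refcounts: pp0:2 pp1:2
Op 2: read(P1, v0) -> 12. No state change.
Op 3: write(P1, v1, 105). refcount(pp1)=2>1 -> COPY to pp2. 3 ppages; refcounts: pp0:2 pp1:1 pp2:1
Op 4: fork(P0) -> P2. 3 ppages; refcounts: pp0:3 pp1:2 pp2:1
Op 5: fork(P1) -> P3. 3 ppages; refcounts: pp0:4 pp1:2 pp2:2
Op 6: read(P1, v0) -> 12. No state change.
Op 7: read(P3, v1) -> 105. No state change.

yes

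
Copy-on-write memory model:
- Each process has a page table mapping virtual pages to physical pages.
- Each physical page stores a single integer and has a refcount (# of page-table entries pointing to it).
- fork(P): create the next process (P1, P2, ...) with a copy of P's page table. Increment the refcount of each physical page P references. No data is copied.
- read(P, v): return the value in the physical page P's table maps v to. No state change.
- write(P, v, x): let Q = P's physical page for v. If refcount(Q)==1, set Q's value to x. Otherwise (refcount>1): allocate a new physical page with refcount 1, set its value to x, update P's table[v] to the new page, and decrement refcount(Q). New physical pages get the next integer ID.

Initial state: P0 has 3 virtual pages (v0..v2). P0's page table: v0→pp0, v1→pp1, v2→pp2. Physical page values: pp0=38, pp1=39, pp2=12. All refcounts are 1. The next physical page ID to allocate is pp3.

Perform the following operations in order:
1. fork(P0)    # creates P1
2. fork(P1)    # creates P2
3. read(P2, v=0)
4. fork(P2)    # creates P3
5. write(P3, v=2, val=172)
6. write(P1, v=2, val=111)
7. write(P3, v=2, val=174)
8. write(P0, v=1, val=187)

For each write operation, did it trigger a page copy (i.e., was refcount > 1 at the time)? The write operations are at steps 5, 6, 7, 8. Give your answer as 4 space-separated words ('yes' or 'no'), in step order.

Op 1: fork(P0) -> P1. 3 ppages; refcounts: pp0:2 pp1:2 pp2:2
Op 2: fork(P1) -> P2. 3 ppages; refcounts: pp0:3 pp1:3 pp2:3
Op 3: read(P2, v0) -> 38. No state change.
Op 4: fork(P2) -> P3. 3 ppages; refcounts: pp0:4 pp1:4 pp2:4
Op 5: write(P3, v2, 172). refcount(pp2)=4>1 -> COPY to pp3. 4 ppages; refcounts: pp0:4 pp1:4 pp2:3 pp3:1
Op 6: write(P1, v2, 111). refcount(pp2)=3>1 -> COPY to pp4. 5 ppages; refcounts: pp0:4 pp1:4 pp2:2 pp3:1 pp4:1
Op 7: write(P3, v2, 174). refcount(pp3)=1 -> write in place. 5 ppages; refcounts: pp0:4 pp1:4 pp2:2 pp3:1 pp4:1
Op 8: write(P0, v1, 187). refcount(pp1)=4>1 -> COPY to pp5. 6 ppages; refcounts: pp0:4 pp1:3 pp2:2 pp3:1 pp4:1 pp5:1

yes yes no yes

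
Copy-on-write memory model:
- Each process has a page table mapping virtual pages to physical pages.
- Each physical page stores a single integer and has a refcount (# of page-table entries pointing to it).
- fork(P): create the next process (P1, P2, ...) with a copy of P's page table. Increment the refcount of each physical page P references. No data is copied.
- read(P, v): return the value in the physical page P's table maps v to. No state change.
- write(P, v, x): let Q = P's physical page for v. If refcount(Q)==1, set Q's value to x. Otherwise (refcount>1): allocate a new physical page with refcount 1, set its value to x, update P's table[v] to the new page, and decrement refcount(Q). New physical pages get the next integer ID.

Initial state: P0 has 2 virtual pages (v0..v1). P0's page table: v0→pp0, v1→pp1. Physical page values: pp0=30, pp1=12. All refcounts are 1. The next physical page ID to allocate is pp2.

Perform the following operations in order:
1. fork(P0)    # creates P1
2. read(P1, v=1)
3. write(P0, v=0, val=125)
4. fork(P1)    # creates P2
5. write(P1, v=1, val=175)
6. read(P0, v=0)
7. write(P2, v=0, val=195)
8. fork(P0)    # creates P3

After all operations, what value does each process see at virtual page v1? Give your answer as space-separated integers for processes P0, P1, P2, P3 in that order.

Op 1: fork(P0) -> P1. 2 ppages; refcounts: pp0:2 pp1:2
Op 2: read(P1, v1) -> 12. No state change.
Op 3: write(P0, v0, 125). refcount(pp0)=2>1 -> COPY to pp2. 3 ppages; refcounts: pp0:1 pp1:2 pp2:1
Op 4: fork(P1) -> P2. 3 ppages; refcounts: pp0:2 pp1:3 pp2:1
Op 5: write(P1, v1, 175). refcount(pp1)=3>1 -> COPY to pp3. 4 ppages; refcounts: pp0:2 pp1:2 pp2:1 pp3:1
Op 6: read(P0, v0) -> 125. No state change.
Op 7: write(P2, v0, 195). refcount(pp0)=2>1 -> COPY to pp4. 5 ppages; refcounts: pp0:1 pp1:2 pp2:1 pp3:1 pp4:1
Op 8: fork(P0) -> P3. 5 ppages; refcounts: pp0:1 pp1:3 pp2:2 pp3:1 pp4:1
P0: v1 -> pp1 = 12
P1: v1 -> pp3 = 175
P2: v1 -> pp1 = 12
P3: v1 -> pp1 = 12

Answer: 12 175 12 12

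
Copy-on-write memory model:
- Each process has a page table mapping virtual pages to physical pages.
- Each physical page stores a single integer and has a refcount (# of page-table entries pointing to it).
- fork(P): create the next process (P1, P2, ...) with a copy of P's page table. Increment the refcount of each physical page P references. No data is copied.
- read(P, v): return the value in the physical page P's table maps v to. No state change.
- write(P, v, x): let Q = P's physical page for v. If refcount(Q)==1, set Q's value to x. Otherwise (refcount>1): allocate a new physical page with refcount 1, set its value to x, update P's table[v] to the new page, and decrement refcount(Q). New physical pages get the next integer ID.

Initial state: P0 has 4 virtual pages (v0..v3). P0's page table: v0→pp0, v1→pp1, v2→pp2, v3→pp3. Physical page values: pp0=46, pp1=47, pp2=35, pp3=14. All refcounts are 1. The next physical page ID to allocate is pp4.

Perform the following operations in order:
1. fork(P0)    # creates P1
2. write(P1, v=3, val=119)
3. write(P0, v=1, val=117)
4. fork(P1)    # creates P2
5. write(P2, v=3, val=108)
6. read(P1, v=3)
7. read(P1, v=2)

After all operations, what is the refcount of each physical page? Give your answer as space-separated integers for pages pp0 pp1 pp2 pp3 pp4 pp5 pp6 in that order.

Answer: 3 2 3 1 1 1 1

Derivation:
Op 1: fork(P0) -> P1. 4 ppages; refcounts: pp0:2 pp1:2 pp2:2 pp3:2
Op 2: write(P1, v3, 119). refcount(pp3)=2>1 -> COPY to pp4. 5 ppages; refcounts: pp0:2 pp1:2 pp2:2 pp3:1 pp4:1
Op 3: write(P0, v1, 117). refcount(pp1)=2>1 -> COPY to pp5. 6 ppages; refcounts: pp0:2 pp1:1 pp2:2 pp3:1 pp4:1 pp5:1
Op 4: fork(P1) -> P2. 6 ppages; refcounts: pp0:3 pp1:2 pp2:3 pp3:1 pp4:2 pp5:1
Op 5: write(P2, v3, 108). refcount(pp4)=2>1 -> COPY to pp6. 7 ppages; refcounts: pp0:3 pp1:2 pp2:3 pp3:1 pp4:1 pp5:1 pp6:1
Op 6: read(P1, v3) -> 119. No state change.
Op 7: read(P1, v2) -> 35. No state change.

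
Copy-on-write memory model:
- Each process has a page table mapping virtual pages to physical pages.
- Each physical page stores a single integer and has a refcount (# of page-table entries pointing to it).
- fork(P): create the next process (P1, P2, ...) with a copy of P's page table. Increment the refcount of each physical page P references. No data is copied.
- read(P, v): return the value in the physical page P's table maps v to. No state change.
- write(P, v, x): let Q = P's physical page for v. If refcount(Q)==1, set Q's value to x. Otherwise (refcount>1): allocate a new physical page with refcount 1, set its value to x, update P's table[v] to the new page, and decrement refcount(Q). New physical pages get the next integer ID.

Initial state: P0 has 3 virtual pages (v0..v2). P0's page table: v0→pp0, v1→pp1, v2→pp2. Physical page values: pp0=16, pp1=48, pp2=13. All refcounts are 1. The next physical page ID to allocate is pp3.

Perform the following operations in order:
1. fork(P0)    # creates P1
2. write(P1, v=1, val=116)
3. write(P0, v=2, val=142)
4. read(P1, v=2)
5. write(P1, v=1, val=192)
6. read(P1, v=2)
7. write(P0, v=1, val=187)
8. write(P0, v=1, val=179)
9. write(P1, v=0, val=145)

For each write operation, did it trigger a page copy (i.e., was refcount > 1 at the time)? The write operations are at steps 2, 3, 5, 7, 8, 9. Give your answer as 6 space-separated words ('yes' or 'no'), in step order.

Op 1: fork(P0) -> P1. 3 ppages; refcounts: pp0:2 pp1:2 pp2:2
Op 2: write(P1, v1, 116). refcount(pp1)=2>1 -> COPY to pp3. 4 ppages; refcounts: pp0:2 pp1:1 pp2:2 pp3:1
Op 3: write(P0, v2, 142). refcount(pp2)=2>1 -> COPY to pp4. 5 ppages; refcounts: pp0:2 pp1:1 pp2:1 pp3:1 pp4:1
Op 4: read(P1, v2) -> 13. No state change.
Op 5: write(P1, v1, 192). refcount(pp3)=1 -> write in place. 5 ppages; refcounts: pp0:2 pp1:1 pp2:1 pp3:1 pp4:1
Op 6: read(P1, v2) -> 13. No state change.
Op 7: write(P0, v1, 187). refcount(pp1)=1 -> write in place. 5 ppages; refcounts: pp0:2 pp1:1 pp2:1 pp3:1 pp4:1
Op 8: write(P0, v1, 179). refcount(pp1)=1 -> write in place. 5 ppages; refcounts: pp0:2 pp1:1 pp2:1 pp3:1 pp4:1
Op 9: write(P1, v0, 145). refcount(pp0)=2>1 -> COPY to pp5. 6 ppages; refcounts: pp0:1 pp1:1 pp2:1 pp3:1 pp4:1 pp5:1

yes yes no no no yes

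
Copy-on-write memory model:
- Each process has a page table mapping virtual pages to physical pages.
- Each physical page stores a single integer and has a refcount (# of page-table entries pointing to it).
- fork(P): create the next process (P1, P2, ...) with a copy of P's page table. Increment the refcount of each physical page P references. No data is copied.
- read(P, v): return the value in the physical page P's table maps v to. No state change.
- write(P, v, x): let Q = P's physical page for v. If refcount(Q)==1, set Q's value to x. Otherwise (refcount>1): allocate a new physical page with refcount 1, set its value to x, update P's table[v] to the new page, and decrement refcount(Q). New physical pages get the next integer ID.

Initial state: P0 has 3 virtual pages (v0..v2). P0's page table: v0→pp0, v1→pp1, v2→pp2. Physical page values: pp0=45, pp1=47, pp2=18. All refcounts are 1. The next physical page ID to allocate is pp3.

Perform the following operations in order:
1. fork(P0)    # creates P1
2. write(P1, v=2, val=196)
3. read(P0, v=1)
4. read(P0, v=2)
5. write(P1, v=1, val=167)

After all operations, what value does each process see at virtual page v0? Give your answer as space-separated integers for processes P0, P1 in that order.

Answer: 45 45

Derivation:
Op 1: fork(P0) -> P1. 3 ppages; refcounts: pp0:2 pp1:2 pp2:2
Op 2: write(P1, v2, 196). refcount(pp2)=2>1 -> COPY to pp3. 4 ppages; refcounts: pp0:2 pp1:2 pp2:1 pp3:1
Op 3: read(P0, v1) -> 47. No state change.
Op 4: read(P0, v2) -> 18. No state change.
Op 5: write(P1, v1, 167). refcount(pp1)=2>1 -> COPY to pp4. 5 ppages; refcounts: pp0:2 pp1:1 pp2:1 pp3:1 pp4:1
P0: v0 -> pp0 = 45
P1: v0 -> pp0 = 45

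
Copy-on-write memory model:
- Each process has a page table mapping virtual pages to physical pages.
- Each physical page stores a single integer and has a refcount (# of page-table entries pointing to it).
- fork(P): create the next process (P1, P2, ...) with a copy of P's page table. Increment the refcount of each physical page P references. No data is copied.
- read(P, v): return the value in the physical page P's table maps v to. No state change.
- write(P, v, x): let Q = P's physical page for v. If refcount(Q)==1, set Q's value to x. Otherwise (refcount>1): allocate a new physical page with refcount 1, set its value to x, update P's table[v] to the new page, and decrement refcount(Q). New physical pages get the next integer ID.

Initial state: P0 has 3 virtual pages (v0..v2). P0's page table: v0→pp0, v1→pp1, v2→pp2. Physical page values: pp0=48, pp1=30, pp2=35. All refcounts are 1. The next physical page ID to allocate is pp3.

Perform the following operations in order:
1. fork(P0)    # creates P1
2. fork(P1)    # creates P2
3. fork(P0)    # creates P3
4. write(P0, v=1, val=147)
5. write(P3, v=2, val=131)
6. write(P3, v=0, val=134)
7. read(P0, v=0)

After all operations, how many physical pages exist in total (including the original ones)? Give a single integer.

Op 1: fork(P0) -> P1. 3 ppages; refcounts: pp0:2 pp1:2 pp2:2
Op 2: fork(P1) -> P2. 3 ppages; refcounts: pp0:3 pp1:3 pp2:3
Op 3: fork(P0) -> P3. 3 ppages; refcounts: pp0:4 pp1:4 pp2:4
Op 4: write(P0, v1, 147). refcount(pp1)=4>1 -> COPY to pp3. 4 ppages; refcounts: pp0:4 pp1:3 pp2:4 pp3:1
Op 5: write(P3, v2, 131). refcount(pp2)=4>1 -> COPY to pp4. 5 ppages; refcounts: pp0:4 pp1:3 pp2:3 pp3:1 pp4:1
Op 6: write(P3, v0, 134). refcount(pp0)=4>1 -> COPY to pp5. 6 ppages; refcounts: pp0:3 pp1:3 pp2:3 pp3:1 pp4:1 pp5:1
Op 7: read(P0, v0) -> 48. No state change.

Answer: 6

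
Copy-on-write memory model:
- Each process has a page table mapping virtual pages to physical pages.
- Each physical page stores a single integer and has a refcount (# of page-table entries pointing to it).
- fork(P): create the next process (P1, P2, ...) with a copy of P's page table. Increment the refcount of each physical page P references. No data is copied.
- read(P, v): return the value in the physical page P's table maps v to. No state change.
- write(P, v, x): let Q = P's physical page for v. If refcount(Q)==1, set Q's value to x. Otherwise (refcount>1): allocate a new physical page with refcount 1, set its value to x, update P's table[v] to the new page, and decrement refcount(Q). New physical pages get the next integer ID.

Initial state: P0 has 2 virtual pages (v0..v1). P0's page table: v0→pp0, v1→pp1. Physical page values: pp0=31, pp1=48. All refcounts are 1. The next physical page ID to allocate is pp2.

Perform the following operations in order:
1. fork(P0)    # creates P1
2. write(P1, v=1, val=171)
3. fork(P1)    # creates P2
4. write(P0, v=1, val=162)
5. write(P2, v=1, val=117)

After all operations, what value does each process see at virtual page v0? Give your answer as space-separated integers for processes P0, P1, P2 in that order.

Op 1: fork(P0) -> P1. 2 ppages; refcounts: pp0:2 pp1:2
Op 2: write(P1, v1, 171). refcount(pp1)=2>1 -> COPY to pp2. 3 ppages; refcounts: pp0:2 pp1:1 pp2:1
Op 3: fork(P1) -> P2. 3 ppages; refcounts: pp0:3 pp1:1 pp2:2
Op 4: write(P0, v1, 162). refcount(pp1)=1 -> write in place. 3 ppages; refcounts: pp0:3 pp1:1 pp2:2
Op 5: write(P2, v1, 117). refcount(pp2)=2>1 -> COPY to pp3. 4 ppages; refcounts: pp0:3 pp1:1 pp2:1 pp3:1
P0: v0 -> pp0 = 31
P1: v0 -> pp0 = 31
P2: v0 -> pp0 = 31

Answer: 31 31 31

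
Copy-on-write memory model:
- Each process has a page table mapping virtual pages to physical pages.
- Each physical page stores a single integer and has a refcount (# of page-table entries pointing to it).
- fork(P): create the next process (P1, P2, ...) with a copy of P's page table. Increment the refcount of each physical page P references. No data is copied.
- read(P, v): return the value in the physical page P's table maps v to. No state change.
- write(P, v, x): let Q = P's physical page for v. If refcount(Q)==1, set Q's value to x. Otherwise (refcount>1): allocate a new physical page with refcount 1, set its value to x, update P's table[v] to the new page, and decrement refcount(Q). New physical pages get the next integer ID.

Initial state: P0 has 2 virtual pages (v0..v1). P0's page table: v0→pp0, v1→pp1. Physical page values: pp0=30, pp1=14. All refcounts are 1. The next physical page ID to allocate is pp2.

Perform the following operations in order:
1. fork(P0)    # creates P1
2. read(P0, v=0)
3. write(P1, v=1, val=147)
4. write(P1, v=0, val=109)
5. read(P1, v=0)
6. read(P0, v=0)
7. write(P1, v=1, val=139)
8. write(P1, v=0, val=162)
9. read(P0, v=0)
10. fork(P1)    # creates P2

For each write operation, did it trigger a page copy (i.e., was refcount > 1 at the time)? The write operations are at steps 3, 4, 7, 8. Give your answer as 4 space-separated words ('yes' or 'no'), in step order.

Op 1: fork(P0) -> P1. 2 ppages; refcounts: pp0:2 pp1:2
Op 2: read(P0, v0) -> 30. No state change.
Op 3: write(P1, v1, 147). refcount(pp1)=2>1 -> COPY to pp2. 3 ppages; refcounts: pp0:2 pp1:1 pp2:1
Op 4: write(P1, v0, 109). refcount(pp0)=2>1 -> COPY to pp3. 4 ppages; refcounts: pp0:1 pp1:1 pp2:1 pp3:1
Op 5: read(P1, v0) -> 109. No state change.
Op 6: read(P0, v0) -> 30. No state change.
Op 7: write(P1, v1, 139). refcount(pp2)=1 -> write in place. 4 ppages; refcounts: pp0:1 pp1:1 pp2:1 pp3:1
Op 8: write(P1, v0, 162). refcount(pp3)=1 -> write in place. 4 ppages; refcounts: pp0:1 pp1:1 pp2:1 pp3:1
Op 9: read(P0, v0) -> 30. No state change.
Op 10: fork(P1) -> P2. 4 ppages; refcounts: pp0:1 pp1:1 pp2:2 pp3:2

yes yes no no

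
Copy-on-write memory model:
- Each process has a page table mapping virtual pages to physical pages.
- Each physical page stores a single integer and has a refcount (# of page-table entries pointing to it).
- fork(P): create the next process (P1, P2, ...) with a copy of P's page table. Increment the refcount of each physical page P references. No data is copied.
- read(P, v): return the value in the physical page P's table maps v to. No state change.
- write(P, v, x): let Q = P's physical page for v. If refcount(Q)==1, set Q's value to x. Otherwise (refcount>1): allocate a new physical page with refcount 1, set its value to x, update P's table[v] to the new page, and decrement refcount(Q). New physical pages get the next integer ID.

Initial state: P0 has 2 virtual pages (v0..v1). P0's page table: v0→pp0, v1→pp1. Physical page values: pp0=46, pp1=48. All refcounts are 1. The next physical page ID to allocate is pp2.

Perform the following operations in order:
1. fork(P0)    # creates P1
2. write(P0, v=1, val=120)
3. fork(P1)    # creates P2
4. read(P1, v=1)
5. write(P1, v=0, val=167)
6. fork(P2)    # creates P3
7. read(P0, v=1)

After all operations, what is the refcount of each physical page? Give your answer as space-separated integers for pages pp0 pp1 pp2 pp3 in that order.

Op 1: fork(P0) -> P1. 2 ppages; refcounts: pp0:2 pp1:2
Op 2: write(P0, v1, 120). refcount(pp1)=2>1 -> COPY to pp2. 3 ppages; refcounts: pp0:2 pp1:1 pp2:1
Op 3: fork(P1) -> P2. 3 ppages; refcounts: pp0:3 pp1:2 pp2:1
Op 4: read(P1, v1) -> 48. No state change.
Op 5: write(P1, v0, 167). refcount(pp0)=3>1 -> COPY to pp3. 4 ppages; refcounts: pp0:2 pp1:2 pp2:1 pp3:1
Op 6: fork(P2) -> P3. 4 ppages; refcounts: pp0:3 pp1:3 pp2:1 pp3:1
Op 7: read(P0, v1) -> 120. No state change.

Answer: 3 3 1 1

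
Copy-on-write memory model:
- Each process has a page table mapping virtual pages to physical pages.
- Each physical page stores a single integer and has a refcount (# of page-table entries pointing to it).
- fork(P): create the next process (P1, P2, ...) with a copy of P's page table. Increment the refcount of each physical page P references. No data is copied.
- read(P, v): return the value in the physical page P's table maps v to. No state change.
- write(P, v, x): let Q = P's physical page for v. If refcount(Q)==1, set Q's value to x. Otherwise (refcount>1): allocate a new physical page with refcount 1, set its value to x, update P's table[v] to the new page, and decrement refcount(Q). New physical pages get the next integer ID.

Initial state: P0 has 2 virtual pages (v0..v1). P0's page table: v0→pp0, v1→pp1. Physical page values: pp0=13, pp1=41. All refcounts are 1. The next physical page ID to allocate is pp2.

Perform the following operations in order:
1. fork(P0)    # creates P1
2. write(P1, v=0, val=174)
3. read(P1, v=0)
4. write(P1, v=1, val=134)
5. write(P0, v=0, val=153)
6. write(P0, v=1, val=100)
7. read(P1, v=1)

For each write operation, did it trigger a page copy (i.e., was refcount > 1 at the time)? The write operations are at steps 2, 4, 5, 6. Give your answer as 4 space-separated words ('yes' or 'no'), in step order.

Op 1: fork(P0) -> P1. 2 ppages; refcounts: pp0:2 pp1:2
Op 2: write(P1, v0, 174). refcount(pp0)=2>1 -> COPY to pp2. 3 ppages; refcounts: pp0:1 pp1:2 pp2:1
Op 3: read(P1, v0) -> 174. No state change.
Op 4: write(P1, v1, 134). refcount(pp1)=2>1 -> COPY to pp3. 4 ppages; refcounts: pp0:1 pp1:1 pp2:1 pp3:1
Op 5: write(P0, v0, 153). refcount(pp0)=1 -> write in place. 4 ppages; refcounts: pp0:1 pp1:1 pp2:1 pp3:1
Op 6: write(P0, v1, 100). refcount(pp1)=1 -> write in place. 4 ppages; refcounts: pp0:1 pp1:1 pp2:1 pp3:1
Op 7: read(P1, v1) -> 134. No state change.

yes yes no no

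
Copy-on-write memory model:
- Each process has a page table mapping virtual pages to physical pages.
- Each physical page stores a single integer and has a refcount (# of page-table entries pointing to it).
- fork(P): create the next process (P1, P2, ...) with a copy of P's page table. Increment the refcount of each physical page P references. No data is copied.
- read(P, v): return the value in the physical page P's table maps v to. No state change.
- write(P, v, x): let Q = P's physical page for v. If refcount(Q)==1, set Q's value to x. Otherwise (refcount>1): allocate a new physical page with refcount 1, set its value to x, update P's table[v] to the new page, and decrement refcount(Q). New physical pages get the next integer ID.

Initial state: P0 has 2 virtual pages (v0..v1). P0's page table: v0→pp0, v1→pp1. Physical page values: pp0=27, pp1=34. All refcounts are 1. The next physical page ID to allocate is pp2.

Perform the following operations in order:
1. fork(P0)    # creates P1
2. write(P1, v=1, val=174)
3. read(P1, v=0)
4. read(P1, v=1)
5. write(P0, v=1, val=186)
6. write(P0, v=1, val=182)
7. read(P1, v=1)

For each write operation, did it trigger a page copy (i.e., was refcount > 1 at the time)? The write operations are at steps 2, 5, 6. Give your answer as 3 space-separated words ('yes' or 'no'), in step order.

Op 1: fork(P0) -> P1. 2 ppages; refcounts: pp0:2 pp1:2
Op 2: write(P1, v1, 174). refcount(pp1)=2>1 -> COPY to pp2. 3 ppages; refcounts: pp0:2 pp1:1 pp2:1
Op 3: read(P1, v0) -> 27. No state change.
Op 4: read(P1, v1) -> 174. No state change.
Op 5: write(P0, v1, 186). refcount(pp1)=1 -> write in place. 3 ppages; refcounts: pp0:2 pp1:1 pp2:1
Op 6: write(P0, v1, 182). refcount(pp1)=1 -> write in place. 3 ppages; refcounts: pp0:2 pp1:1 pp2:1
Op 7: read(P1, v1) -> 174. No state change.

yes no no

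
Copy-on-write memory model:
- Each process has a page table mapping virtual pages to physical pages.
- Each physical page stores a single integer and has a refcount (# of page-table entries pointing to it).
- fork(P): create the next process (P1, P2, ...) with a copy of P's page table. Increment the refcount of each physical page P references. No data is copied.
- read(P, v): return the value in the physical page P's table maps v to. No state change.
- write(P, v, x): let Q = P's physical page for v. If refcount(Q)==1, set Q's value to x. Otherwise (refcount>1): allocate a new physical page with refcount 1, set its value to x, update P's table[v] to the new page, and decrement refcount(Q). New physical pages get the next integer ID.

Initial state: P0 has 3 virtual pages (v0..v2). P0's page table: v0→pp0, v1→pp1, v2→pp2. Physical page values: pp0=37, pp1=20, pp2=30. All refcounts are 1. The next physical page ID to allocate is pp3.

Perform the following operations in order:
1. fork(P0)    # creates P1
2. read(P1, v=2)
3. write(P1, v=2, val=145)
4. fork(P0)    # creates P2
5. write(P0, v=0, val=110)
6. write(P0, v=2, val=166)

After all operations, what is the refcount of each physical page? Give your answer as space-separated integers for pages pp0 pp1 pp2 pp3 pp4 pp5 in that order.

Answer: 2 3 1 1 1 1

Derivation:
Op 1: fork(P0) -> P1. 3 ppages; refcounts: pp0:2 pp1:2 pp2:2
Op 2: read(P1, v2) -> 30. No state change.
Op 3: write(P1, v2, 145). refcount(pp2)=2>1 -> COPY to pp3. 4 ppages; refcounts: pp0:2 pp1:2 pp2:1 pp3:1
Op 4: fork(P0) -> P2. 4 ppages; refcounts: pp0:3 pp1:3 pp2:2 pp3:1
Op 5: write(P0, v0, 110). refcount(pp0)=3>1 -> COPY to pp4. 5 ppages; refcounts: pp0:2 pp1:3 pp2:2 pp3:1 pp4:1
Op 6: write(P0, v2, 166). refcount(pp2)=2>1 -> COPY to pp5. 6 ppages; refcounts: pp0:2 pp1:3 pp2:1 pp3:1 pp4:1 pp5:1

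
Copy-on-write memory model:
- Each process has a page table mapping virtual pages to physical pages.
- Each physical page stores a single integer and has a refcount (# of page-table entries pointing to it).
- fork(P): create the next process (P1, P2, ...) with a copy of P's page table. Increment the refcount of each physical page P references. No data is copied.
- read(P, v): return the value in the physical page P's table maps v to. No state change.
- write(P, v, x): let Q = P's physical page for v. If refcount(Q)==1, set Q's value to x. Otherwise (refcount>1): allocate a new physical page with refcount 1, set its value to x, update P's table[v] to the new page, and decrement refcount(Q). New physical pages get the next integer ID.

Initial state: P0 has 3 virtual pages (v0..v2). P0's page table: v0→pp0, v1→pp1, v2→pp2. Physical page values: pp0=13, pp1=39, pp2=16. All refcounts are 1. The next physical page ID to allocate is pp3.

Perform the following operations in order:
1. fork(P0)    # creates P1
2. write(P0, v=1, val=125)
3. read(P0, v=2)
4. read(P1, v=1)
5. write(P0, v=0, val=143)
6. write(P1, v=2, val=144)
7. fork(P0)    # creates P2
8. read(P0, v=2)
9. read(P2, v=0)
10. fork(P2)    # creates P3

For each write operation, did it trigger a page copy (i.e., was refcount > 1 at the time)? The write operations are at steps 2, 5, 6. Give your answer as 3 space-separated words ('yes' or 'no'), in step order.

Op 1: fork(P0) -> P1. 3 ppages; refcounts: pp0:2 pp1:2 pp2:2
Op 2: write(P0, v1, 125). refcount(pp1)=2>1 -> COPY to pp3. 4 ppages; refcounts: pp0:2 pp1:1 pp2:2 pp3:1
Op 3: read(P0, v2) -> 16. No state change.
Op 4: read(P1, v1) -> 39. No state change.
Op 5: write(P0, v0, 143). refcount(pp0)=2>1 -> COPY to pp4. 5 ppages; refcounts: pp0:1 pp1:1 pp2:2 pp3:1 pp4:1
Op 6: write(P1, v2, 144). refcount(pp2)=2>1 -> COPY to pp5. 6 ppages; refcounts: pp0:1 pp1:1 pp2:1 pp3:1 pp4:1 pp5:1
Op 7: fork(P0) -> P2. 6 ppages; refcounts: pp0:1 pp1:1 pp2:2 pp3:2 pp4:2 pp5:1
Op 8: read(P0, v2) -> 16. No state change.
Op 9: read(P2, v0) -> 143. No state change.
Op 10: fork(P2) -> P3. 6 ppages; refcounts: pp0:1 pp1:1 pp2:3 pp3:3 pp4:3 pp5:1

yes yes yes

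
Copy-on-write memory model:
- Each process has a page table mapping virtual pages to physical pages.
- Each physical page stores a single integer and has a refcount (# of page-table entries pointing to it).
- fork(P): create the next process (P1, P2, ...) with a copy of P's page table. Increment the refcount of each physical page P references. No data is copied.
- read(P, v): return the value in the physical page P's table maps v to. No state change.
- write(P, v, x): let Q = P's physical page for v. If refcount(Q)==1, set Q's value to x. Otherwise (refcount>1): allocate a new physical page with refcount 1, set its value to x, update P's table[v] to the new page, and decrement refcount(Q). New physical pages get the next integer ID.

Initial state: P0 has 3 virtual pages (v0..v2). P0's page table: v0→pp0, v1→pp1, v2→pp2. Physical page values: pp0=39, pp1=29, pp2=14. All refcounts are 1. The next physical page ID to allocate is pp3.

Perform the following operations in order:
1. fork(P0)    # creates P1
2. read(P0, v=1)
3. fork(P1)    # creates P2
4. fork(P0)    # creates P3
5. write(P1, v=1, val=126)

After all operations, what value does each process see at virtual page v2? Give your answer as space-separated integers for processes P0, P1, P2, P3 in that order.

Answer: 14 14 14 14

Derivation:
Op 1: fork(P0) -> P1. 3 ppages; refcounts: pp0:2 pp1:2 pp2:2
Op 2: read(P0, v1) -> 29. No state change.
Op 3: fork(P1) -> P2. 3 ppages; refcounts: pp0:3 pp1:3 pp2:3
Op 4: fork(P0) -> P3. 3 ppages; refcounts: pp0:4 pp1:4 pp2:4
Op 5: write(P1, v1, 126). refcount(pp1)=4>1 -> COPY to pp3. 4 ppages; refcounts: pp0:4 pp1:3 pp2:4 pp3:1
P0: v2 -> pp2 = 14
P1: v2 -> pp2 = 14
P2: v2 -> pp2 = 14
P3: v2 -> pp2 = 14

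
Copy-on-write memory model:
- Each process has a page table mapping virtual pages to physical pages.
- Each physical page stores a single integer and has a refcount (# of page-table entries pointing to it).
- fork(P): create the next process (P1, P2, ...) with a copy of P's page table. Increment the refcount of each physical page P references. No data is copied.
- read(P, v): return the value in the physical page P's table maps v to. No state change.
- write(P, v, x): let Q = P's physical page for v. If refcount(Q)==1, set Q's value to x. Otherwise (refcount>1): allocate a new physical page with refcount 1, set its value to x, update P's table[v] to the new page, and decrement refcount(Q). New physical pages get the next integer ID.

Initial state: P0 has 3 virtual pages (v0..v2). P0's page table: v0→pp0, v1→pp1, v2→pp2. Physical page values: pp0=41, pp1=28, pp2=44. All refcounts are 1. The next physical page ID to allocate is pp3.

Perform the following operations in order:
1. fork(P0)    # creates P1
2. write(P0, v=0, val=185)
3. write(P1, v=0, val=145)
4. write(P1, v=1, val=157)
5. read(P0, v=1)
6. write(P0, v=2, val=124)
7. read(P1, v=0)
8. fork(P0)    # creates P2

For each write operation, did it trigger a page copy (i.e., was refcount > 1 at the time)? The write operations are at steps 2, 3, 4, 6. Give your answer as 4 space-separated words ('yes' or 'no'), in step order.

Op 1: fork(P0) -> P1. 3 ppages; refcounts: pp0:2 pp1:2 pp2:2
Op 2: write(P0, v0, 185). refcount(pp0)=2>1 -> COPY to pp3. 4 ppages; refcounts: pp0:1 pp1:2 pp2:2 pp3:1
Op 3: write(P1, v0, 145). refcount(pp0)=1 -> write in place. 4 ppages; refcounts: pp0:1 pp1:2 pp2:2 pp3:1
Op 4: write(P1, v1, 157). refcount(pp1)=2>1 -> COPY to pp4. 5 ppages; refcounts: pp0:1 pp1:1 pp2:2 pp3:1 pp4:1
Op 5: read(P0, v1) -> 28. No state change.
Op 6: write(P0, v2, 124). refcount(pp2)=2>1 -> COPY to pp5. 6 ppages; refcounts: pp0:1 pp1:1 pp2:1 pp3:1 pp4:1 pp5:1
Op 7: read(P1, v0) -> 145. No state change.
Op 8: fork(P0) -> P2. 6 ppages; refcounts: pp0:1 pp1:2 pp2:1 pp3:2 pp4:1 pp5:2

yes no yes yes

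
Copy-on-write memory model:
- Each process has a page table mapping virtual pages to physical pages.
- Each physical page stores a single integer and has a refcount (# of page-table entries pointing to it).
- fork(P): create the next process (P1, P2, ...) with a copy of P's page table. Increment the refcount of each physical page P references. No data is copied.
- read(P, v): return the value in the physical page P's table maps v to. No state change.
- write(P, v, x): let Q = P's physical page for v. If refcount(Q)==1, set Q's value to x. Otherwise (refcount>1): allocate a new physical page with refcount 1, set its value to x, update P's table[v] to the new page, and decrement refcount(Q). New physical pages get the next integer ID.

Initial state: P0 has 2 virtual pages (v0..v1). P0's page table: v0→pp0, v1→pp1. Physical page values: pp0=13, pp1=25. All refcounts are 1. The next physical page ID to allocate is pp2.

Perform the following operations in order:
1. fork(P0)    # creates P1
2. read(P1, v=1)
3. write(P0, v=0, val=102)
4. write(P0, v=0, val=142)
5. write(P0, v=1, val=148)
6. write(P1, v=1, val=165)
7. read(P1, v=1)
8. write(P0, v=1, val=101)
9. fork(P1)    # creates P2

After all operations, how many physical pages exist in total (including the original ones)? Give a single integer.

Op 1: fork(P0) -> P1. 2 ppages; refcounts: pp0:2 pp1:2
Op 2: read(P1, v1) -> 25. No state change.
Op 3: write(P0, v0, 102). refcount(pp0)=2>1 -> COPY to pp2. 3 ppages; refcounts: pp0:1 pp1:2 pp2:1
Op 4: write(P0, v0, 142). refcount(pp2)=1 -> write in place. 3 ppages; refcounts: pp0:1 pp1:2 pp2:1
Op 5: write(P0, v1, 148). refcount(pp1)=2>1 -> COPY to pp3. 4 ppages; refcounts: pp0:1 pp1:1 pp2:1 pp3:1
Op 6: write(P1, v1, 165). refcount(pp1)=1 -> write in place. 4 ppages; refcounts: pp0:1 pp1:1 pp2:1 pp3:1
Op 7: read(P1, v1) -> 165. No state change.
Op 8: write(P0, v1, 101). refcount(pp3)=1 -> write in place. 4 ppages; refcounts: pp0:1 pp1:1 pp2:1 pp3:1
Op 9: fork(P1) -> P2. 4 ppages; refcounts: pp0:2 pp1:2 pp2:1 pp3:1

Answer: 4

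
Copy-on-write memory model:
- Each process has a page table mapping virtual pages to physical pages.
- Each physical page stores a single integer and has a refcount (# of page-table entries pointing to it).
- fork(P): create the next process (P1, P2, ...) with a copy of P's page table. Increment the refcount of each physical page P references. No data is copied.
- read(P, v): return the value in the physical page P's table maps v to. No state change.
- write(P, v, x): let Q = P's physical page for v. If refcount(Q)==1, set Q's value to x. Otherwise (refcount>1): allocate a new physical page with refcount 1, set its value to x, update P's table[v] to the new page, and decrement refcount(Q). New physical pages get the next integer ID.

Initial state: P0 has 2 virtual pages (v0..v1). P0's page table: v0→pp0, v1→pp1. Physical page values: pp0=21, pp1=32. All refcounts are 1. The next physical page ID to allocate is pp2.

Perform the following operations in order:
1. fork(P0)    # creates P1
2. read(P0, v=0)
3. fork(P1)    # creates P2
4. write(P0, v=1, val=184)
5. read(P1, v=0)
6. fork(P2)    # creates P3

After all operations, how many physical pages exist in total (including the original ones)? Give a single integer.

Answer: 3

Derivation:
Op 1: fork(P0) -> P1. 2 ppages; refcounts: pp0:2 pp1:2
Op 2: read(P0, v0) -> 21. No state change.
Op 3: fork(P1) -> P2. 2 ppages; refcounts: pp0:3 pp1:3
Op 4: write(P0, v1, 184). refcount(pp1)=3>1 -> COPY to pp2. 3 ppages; refcounts: pp0:3 pp1:2 pp2:1
Op 5: read(P1, v0) -> 21. No state change.
Op 6: fork(P2) -> P3. 3 ppages; refcounts: pp0:4 pp1:3 pp2:1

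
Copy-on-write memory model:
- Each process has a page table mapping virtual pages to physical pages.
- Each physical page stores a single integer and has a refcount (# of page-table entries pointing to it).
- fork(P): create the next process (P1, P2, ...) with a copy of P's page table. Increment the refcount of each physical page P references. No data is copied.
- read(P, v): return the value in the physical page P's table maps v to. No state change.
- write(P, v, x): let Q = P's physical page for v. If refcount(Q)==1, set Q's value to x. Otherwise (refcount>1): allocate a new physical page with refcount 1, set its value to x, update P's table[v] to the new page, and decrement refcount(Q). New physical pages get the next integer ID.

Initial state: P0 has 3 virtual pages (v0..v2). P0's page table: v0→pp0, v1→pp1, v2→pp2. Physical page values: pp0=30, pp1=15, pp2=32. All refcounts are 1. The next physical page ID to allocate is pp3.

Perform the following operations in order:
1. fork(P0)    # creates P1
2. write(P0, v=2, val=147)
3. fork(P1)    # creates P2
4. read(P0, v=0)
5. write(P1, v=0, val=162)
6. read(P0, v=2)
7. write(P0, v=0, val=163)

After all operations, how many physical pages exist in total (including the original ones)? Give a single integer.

Op 1: fork(P0) -> P1. 3 ppages; refcounts: pp0:2 pp1:2 pp2:2
Op 2: write(P0, v2, 147). refcount(pp2)=2>1 -> COPY to pp3. 4 ppages; refcounts: pp0:2 pp1:2 pp2:1 pp3:1
Op 3: fork(P1) -> P2. 4 ppages; refcounts: pp0:3 pp1:3 pp2:2 pp3:1
Op 4: read(P0, v0) -> 30. No state change.
Op 5: write(P1, v0, 162). refcount(pp0)=3>1 -> COPY to pp4. 5 ppages; refcounts: pp0:2 pp1:3 pp2:2 pp3:1 pp4:1
Op 6: read(P0, v2) -> 147. No state change.
Op 7: write(P0, v0, 163). refcount(pp0)=2>1 -> COPY to pp5. 6 ppages; refcounts: pp0:1 pp1:3 pp2:2 pp3:1 pp4:1 pp5:1

Answer: 6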